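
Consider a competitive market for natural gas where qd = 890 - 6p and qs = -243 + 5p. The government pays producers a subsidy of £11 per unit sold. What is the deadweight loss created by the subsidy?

Pre-subsidy: 890 - 6p = -243 + 5p gives p* = 103, q* = 272.
With the subsidy, sellers receive ps = pb + 11 for each unit, where pb is the price buyers pay.
Supply in terms of pb becomes qs = -243 + 5(pb + 11) = -188 + 5pb. Setting this equal to demand: 890 - 6pb = -188 + 5pb, so pb = 98.
Sellers receive ps = 98 + 11 = 109; q' = 890 − 6·98 = 302.
The subsidy expands output by 302 − 272 = 30 past the efficient level; on those units the gap between marginal cost and willingness to pay runs from 0 up to 11.
DWL = ½ × 11 × 30 = 165.

Deadweight loss = £165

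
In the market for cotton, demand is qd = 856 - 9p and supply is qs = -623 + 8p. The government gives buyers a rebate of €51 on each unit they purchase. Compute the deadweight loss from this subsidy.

Pre-subsidy: 856 - 9p = -623 + 8p gives p* = 87, q* = 73.
With the rebate, buyers effectively pay pb = ps − 51, where ps is the price sellers receive.
Demand in terms of ps becomes qd = 856 − 9(ps − 51) = 1315 - 9ps. Setting this equal to supply: 1315 - 9ps = -623 + 8ps, so ps = 114.
Buyers pay pb = 114 − 51 = 63; q' = -623 + 8·114 = 289.
The subsidy expands output by 289 − 73 = 216 past the efficient level; on those units the gap between marginal cost and willingness to pay runs from 0 up to 51.
DWL = ½ × 51 × 216 = 5508.

Deadweight loss = €5508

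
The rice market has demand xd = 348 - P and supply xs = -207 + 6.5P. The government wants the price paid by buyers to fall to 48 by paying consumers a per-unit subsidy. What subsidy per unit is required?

At a buyer price of 48, quantity demanded is 348 − 1·48 = 300.
Sellers supply 300 only when they receive Ps with -207 + 6.5·Ps = 300, i.e. Ps = 78.
s = Ps − Pb = 78 − 48 = 30.

Required subsidy s = 30 per unit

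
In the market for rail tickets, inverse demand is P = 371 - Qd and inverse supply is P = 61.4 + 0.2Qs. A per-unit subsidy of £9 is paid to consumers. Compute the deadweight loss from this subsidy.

Deadweight loss = £33.75

Pre-subsidy: 371 - Q = 61.4 + 0.2Q gives Q* = 258 and P* = 113.
With the rebate, buyers effectively pay Pb = Ps − 9, where Ps is the price sellers receive.
On the curves, Pb = 371 - Q and Ps = 61.4 + 0.2Q; the wedge Ps − Pb = 9 gives 61.4 + 0.2Q − (371 - Q) = 9, so Q' = 265.5.
Then Pb = 371 − 1·265.5 = 105.5 and Ps = 61.4 + 0.2·265.5 = 114.5.
The subsidy expands output by 265.5 − 258 = 7.5 past the efficient level; on those units the gap between marginal cost and willingness to pay runs from 0 up to 9.
DWL = ½ × 9 × 7.5 = 33.75.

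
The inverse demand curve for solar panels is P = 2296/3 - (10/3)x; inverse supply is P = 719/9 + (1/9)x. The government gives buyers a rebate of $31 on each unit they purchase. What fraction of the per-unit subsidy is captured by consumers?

Pre-subsidy: 2296/3 - (10/3)x = 719/9 + (1/9)x gives x* = 199 and P* = 102.
With the rebate, buyers effectively pay Pb = Ps − 31, where Ps is the price sellers receive.
On the curves, Pb = 2296/3 - (10/3)x and Ps = 719/9 + (1/9)x; the wedge Ps − Pb = 31 gives 719/9 + (1/9)x − (2296/3 - (10/3)x) = 31, so x' = 208.
Then Pb = 2296/3 − (10/3)·208 = 72 and Ps = 719/9 + (1/9)·208 = 103.
Buyers' price falls by P* − Pb = 102 − 72 = 30; sellers' price rises by Ps − P* = 103 − 102 = 1.
So consumers capture 30/31 = 30/31 of each unit of subsidy.

Consumer share = 30/31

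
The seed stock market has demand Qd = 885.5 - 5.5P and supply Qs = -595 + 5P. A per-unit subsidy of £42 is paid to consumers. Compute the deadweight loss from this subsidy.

Deadweight loss = £2310

Pre-subsidy: 885.5 - 5.5P = -595 + 5P gives P* = 141, Q* = 110.
With the rebate, buyers effectively pay Pb = Ps − 42, where Ps is the price sellers receive.
Demand in terms of Ps becomes Qd = 885.5 − 5.5(Ps − 42) = 1116.5 - 5.5Ps. Setting this equal to supply: 1116.5 - 5.5Ps = -595 + 5Ps, so Ps = 163.
Buyers pay Pb = 163 − 42 = 121; Q' = -595 + 5·163 = 220.
The subsidy expands output by 220 − 110 = 110 past the efficient level; on those units the gap between marginal cost and willingness to pay runs from 0 up to 42.
DWL = ½ × 42 × 110 = 2310.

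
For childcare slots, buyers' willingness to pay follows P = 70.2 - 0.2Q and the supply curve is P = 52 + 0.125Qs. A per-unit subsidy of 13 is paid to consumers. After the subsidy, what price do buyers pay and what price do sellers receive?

Buyers pay 51; sellers receive 64

Pre-subsidy: 70.2 - 0.2Q = 52 + 0.125Q gives Q* = 56 and P* = 59.
With the rebate, buyers effectively pay Pb = Ps − 13, where Ps is the price sellers receive.
On the curves, Pb = 70.2 - 0.2Q and Ps = 52 + 0.125Q; the wedge Ps − Pb = 13 gives 52 + 0.125Q − (70.2 - 0.2Q) = 13, so Q' = 96.
Then Pb = 70.2 − 0.2·96 = 51 and Ps = 52 + 0.125·96 = 64.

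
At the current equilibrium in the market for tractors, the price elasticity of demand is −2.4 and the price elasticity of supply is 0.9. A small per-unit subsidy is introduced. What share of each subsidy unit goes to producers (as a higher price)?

For a small subsidy around the equilibrium, the benefit split depends on the relative slopes, which at a point are proportional to the elasticities.
Buyer share = εs/(εs + |εd|) = 0.9/(0.9 + 2.4) = 3/11; seller share = |εd|/(εs + |εd|) = 8/11.
So producers capture 8/11 of the subsidy.

Producer share = 8/11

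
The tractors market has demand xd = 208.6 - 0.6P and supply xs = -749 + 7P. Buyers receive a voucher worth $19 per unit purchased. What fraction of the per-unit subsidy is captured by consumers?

Consumer share = 35/38

Pre-subsidy: 208.6 - 0.6P = -749 + 7P gives P* = 126, x* = 133.
With the rebate, buyers effectively pay Pb = Ps − 19, where Ps is the price sellers receive.
Demand in terms of Ps becomes xd = 208.6 − 0.6(Ps − 19) = 220 - 0.6Ps. Setting this equal to supply: 220 - 0.6Ps = -749 + 7Ps, so Ps = 127.5.
Buyers pay Pb = 127.5 − 19 = 108.5; x' = -749 + 7·127.5 = 143.5.
Buyers' price falls by P* − Pb = 126 − 108.5 = 17.5; sellers' price rises by Ps − P* = 127.5 − 126 = 1.5.
So consumers capture 17.5/19 = 35/38 of each unit of subsidy.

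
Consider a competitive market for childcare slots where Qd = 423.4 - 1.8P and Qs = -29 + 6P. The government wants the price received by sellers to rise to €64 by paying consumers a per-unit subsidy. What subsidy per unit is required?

Required subsidy s = €26 per unit

At a seller price of 64, quantity supplied is -29 + 6·64 = 355.
Buyers absorb 355 only when they pay Pb with 423.4 − 1.8·Pb = 355, i.e. Pb = 38.
s = Ps − Pb = 64 − 38 = 26.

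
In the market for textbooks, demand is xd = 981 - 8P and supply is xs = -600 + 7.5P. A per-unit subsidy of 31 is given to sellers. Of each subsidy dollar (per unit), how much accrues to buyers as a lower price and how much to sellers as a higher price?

Pre-subsidy: 981 - 8P = -600 + 7.5P gives P* = 102, x* = 165.
With the subsidy, sellers receive Ps = Pb + 31 for each unit, where Pb is the price buyers pay.
Supply in terms of Pb becomes xs = -600 + 7.5(Pb + 31) = -367.5 + 7.5Pb. Setting this equal to demand: 981 - 8Pb = -367.5 + 7.5Pb, so Pb = 87.
Sellers receive Ps = 87 + 31 = 118; x' = 981 − 8·87 = 285.
Buyers' price falls by P* − Pb = 102 − 87 = 15; sellers' price rises by Ps − P* = 118 − 102 = 16.

Buyers gain 15 per unit; sellers gain 16 per unit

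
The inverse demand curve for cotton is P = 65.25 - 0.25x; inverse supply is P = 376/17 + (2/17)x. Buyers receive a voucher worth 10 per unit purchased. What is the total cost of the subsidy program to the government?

Pre-subsidy: 65.25 - 0.25x = 376/17 + (2/17)x gives x* = 117.32 and P* = 35.92.
With the rebate, buyers effectively pay Pb = Ps − 10, where Ps is the price sellers receive.
On the curves, Pb = 65.25 - 0.25x and Ps = 376/17 + (2/17)x; the wedge Ps − Pb = 10 gives 376/17 + (2/17)x − (65.25 - 0.25x) = 10, so x' = 144.52.
Then Pb = 65.25 − 0.25·144.52 = 29.12 and Ps = 376/17 + (2/17)·144.52 = 39.12.
Government outlay = subsidy × quantity = 10 × 144.52 = 1445.2.

Government cost = 1445.2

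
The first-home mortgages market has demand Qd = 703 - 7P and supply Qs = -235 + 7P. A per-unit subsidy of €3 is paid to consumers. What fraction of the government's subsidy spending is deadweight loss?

Pre-subsidy: 703 - 7P = -235 + 7P gives P* = 67, Q* = 234.
With the rebate, buyers effectively pay Pb = Ps − 3, where Ps is the price sellers receive.
Demand in terms of Ps becomes Qd = 703 − 7(Ps − 3) = 724 - 7Ps. Setting this equal to supply: 724 - 7Ps = -235 + 7Ps, so Ps = 68.5.
Buyers pay Pb = 68.5 − 3 = 65.5; Q' = -235 + 7·68.5 = 244.5.
ΔCS = ½(234 + 244.5)(67 − 65.5) = 358.875; ΔPS = ½(234 + 244.5)(68.5 − 67) = 358.875.
Government spending = 3 × 244.5 = 733.5.
DWL = ½ × 3 × (244.5 − 234) = 15.75; fraction = 15.75 / 733.5 = 7/326.

DWL / government spending = 7/326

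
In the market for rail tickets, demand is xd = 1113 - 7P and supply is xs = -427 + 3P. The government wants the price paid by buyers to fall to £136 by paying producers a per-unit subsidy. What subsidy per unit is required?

Required subsidy s = £60 per unit

At a buyer price of 136, quantity demanded is 1113 − 7·136 = 161.
Sellers supply 161 only when they receive Ps with -427 + 3·Ps = 161, i.e. Ps = 196.
s = Ps − Pb = 196 − 136 = 60.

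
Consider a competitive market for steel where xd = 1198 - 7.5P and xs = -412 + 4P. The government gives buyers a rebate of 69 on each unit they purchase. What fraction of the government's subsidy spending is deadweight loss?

DWL / government spending = 45/164

Pre-subsidy: 1198 - 7.5P = -412 + 4P gives P* = 140, x* = 148.
With the rebate, buyers effectively pay Pb = Ps − 69, where Ps is the price sellers receive.
Demand in terms of Ps becomes xd = 1198 − 7.5(Ps − 69) = 1715.5 - 7.5Ps. Setting this equal to supply: 1715.5 - 7.5Ps = -412 + 4Ps, so Ps = 185.
Buyers pay Pb = 185 − 69 = 116; x' = -412 + 4·185 = 328.
ΔCS = ½(148 + 328)(140 − 116) = 5712; ΔPS = ½(148 + 328)(185 − 140) = 10710.
Government spending = 69 × 328 = 22632.
DWL = ½ × 69 × (328 − 148) = 6210; fraction = 6210 / 22632 = 45/164.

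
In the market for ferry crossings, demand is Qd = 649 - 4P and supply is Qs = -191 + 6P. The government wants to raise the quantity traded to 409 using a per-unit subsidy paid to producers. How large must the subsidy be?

Required subsidy s = 40 per unit

At Q = 409, invert demand for the buyer price: Pb = (649 − 409)/4 = 60; invert supply for the seller price: Ps = (409 − (-191))/6 = 100.
The subsidy must fill the gap: s = Ps − Pb = 100 − 60 = 40.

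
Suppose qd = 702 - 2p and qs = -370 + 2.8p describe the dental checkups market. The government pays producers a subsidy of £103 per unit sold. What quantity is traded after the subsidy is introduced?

Pre-subsidy: 702 - 2p = -370 + 2.8p gives p* = 670/3, q* = 766/3.
With the subsidy, sellers receive ps = pb + 103 for each unit, where pb is the price buyers pay.
Supply in terms of pb becomes qs = -370 + 2.8(pb + 103) = -81.6 + 2.8pb. Setting this equal to demand: 702 - 2pb = -81.6 + 2.8pb, so pb = 163.25.
Sellers receive ps = 163.25 + 103 = 266.25; q' = 702 − 2·163.25 = 375.5.

q' = 375.5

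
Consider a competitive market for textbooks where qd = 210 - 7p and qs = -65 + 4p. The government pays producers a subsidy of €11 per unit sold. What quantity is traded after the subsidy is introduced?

Pre-subsidy: 210 - 7p = -65 + 4p gives p* = 25, q* = 35.
With the subsidy, sellers receive ps = pb + 11 for each unit, where pb is the price buyers pay.
Supply in terms of pb becomes qs = -65 + 4(pb + 11) = -21 + 4pb. Setting this equal to demand: 210 - 7pb = -21 + 4pb, so pb = 21.
Sellers receive ps = 21 + 11 = 32; q' = 210 − 7·21 = 63.

q' = 63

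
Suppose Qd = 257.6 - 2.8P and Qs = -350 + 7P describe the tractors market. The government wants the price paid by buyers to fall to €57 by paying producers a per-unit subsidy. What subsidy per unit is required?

Required subsidy s = €7 per unit

At a buyer price of 57, quantity demanded is 257.6 − 2.8·57 = 98.
Sellers supply 98 only when they receive Ps with -350 + 7·Ps = 98, i.e. Ps = 64.
s = Ps − Pb = 64 − 57 = 7.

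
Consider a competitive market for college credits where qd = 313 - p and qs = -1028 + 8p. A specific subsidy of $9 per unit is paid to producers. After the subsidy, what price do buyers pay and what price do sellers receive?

Buyers pay $141; sellers receive $150

Pre-subsidy: 313 - p = -1028 + 8p gives p* = 149, q* = 164.
With the subsidy, sellers receive ps = pb + 9 for each unit, where pb is the price buyers pay.
Supply in terms of pb becomes qs = -1028 + 8(pb + 9) = -956 + 8pb. Setting this equal to demand: 313 - pb = -956 + 8pb, so pb = 141.
Sellers receive ps = 141 + 9 = 150; q' = 313 − 1·141 = 172.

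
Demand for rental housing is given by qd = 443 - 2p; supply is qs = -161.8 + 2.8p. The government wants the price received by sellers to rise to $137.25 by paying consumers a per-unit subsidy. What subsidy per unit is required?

Required subsidy s = $27 per unit

At a seller price of 137.25, quantity supplied is -161.8 + 2.8·137.25 = 222.5.
Buyers absorb 222.5 only when they pay pb with 443 − 2·pb = 222.5, i.e. pb = 110.25.
s = ps − pb = 137.25 − 110.25 = 27.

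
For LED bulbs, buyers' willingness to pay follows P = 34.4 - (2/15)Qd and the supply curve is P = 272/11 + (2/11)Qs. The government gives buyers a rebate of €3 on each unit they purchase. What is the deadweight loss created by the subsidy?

Pre-subsidy: 34.4 - (2/15)Q = 272/11 + (2/11)Q gives Q* = 399/13 and P* = 394/13.
With the rebate, buyers effectively pay Pb = Ps − 3, where Ps is the price sellers receive.
On the curves, Pb = 34.4 - (2/15)Q and Ps = 272/11 + (2/11)Q; the wedge Ps − Pb = 3 gives 272/11 + (2/11)Q − (34.4 - (2/15)Q) = 3, so Q' = 2091/52.
Then Pb = 34.4 − (2/15)·(2091/52) = 755/26 and Ps = 272/11 + (2/11)·(2091/52) = 833/26.
The subsidy expands output by 2091/52 − 399/13 = 495/52 past the efficient level; on those units the gap between marginal cost and willingness to pay runs from 0 up to 3.
DWL = ½ × 3 × 495/52 = 1485/104.

Deadweight loss = 1485/104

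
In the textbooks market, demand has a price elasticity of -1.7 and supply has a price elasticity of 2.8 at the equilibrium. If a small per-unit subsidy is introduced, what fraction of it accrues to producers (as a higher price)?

For a small subsidy around the equilibrium, the benefit split depends on the relative slopes, which at a point are proportional to the elasticities.
Buyer share = εs/(εs + |εd|) = 2.8/(2.8 + 1.7) = 28/45; seller share = |εd|/(εs + |εd|) = 17/45.
So producers capture 17/45 of the subsidy.

Producer share = 17/45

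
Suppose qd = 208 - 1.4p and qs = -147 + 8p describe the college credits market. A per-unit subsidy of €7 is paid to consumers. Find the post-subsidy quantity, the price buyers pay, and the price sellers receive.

Pre-subsidy: 208 - 1.4p = -147 + 8p gives p* = 1775/47, q* = 7291/47.
With the rebate, buyers effectively pay pb = ps − 7, where ps is the price sellers receive.
Demand in terms of ps becomes qd = 208 − 1.4(ps − 7) = 217.8 - 1.4ps. Setting this equal to supply: 217.8 - 1.4ps = -147 + 8ps, so ps = 1824/47.
Buyers pay pb = 1824/47 − 7 = 1495/47; q' = -147 + 8·(1824/47) = 7683/47.

q' = 7683/47; buyers pay 1495/47; sellers receive 1824/47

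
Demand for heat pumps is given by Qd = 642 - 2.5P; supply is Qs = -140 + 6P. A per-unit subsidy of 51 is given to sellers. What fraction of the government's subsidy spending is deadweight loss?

Pre-subsidy: 642 - 2.5P = -140 + 6P gives P* = 92, Q* = 412.
With the subsidy, sellers receive Ps = Pb + 51 for each unit, where Pb is the price buyers pay.
Supply in terms of Pb becomes Qs = -140 + 6(Pb + 51) = 166 + 6Pb. Setting this equal to demand: 642 - 2.5Pb = 166 + 6Pb, so Pb = 56.
Sellers receive Ps = 56 + 51 = 107; Q' = 642 − 2.5·56 = 502.
ΔCS = ½(412 + 502)(92 − 56) = 16452; ΔPS = ½(412 + 502)(107 − 92) = 6855.
Government spending = 51 × 502 = 25602.
DWL = ½ × 51 × (502 − 412) = 2295; fraction = 2295 / 25602 = 45/502.

DWL / government spending = 45/502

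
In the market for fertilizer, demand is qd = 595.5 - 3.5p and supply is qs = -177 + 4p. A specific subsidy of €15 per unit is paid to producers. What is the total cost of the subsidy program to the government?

Government cost = €3945

Pre-subsidy: 595.5 - 3.5p = -177 + 4p gives p* = 103, q* = 235.
With the subsidy, sellers receive ps = pb + 15 for each unit, where pb is the price buyers pay.
Supply in terms of pb becomes qs = -177 + 4(pb + 15) = -117 + 4pb. Setting this equal to demand: 595.5 - 3.5pb = -117 + 4pb, so pb = 95.
Sellers receive ps = 95 + 15 = 110; q' = 595.5 − 3.5·95 = 263.
Government outlay = subsidy × quantity = 15 × 263 = 3945.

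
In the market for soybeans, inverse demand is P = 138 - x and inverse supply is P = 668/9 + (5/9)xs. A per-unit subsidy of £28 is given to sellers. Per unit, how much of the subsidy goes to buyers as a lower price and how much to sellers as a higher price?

Pre-subsidy: 138 - x = 668/9 + (5/9)x gives x* = 41 and P* = 97.
With the subsidy, sellers receive Ps = Pb + 28 for each unit, where Pb is the price buyers pay.
On the curves, Pb = 138 - x and Ps = 668/9 + (5/9)x; the wedge Ps − Pb = 28 gives 668/9 + (5/9)x − (138 - x) = 28, so x' = 59.
Then Pb = 138 − 1·59 = 79 and Ps = 668/9 + (5/9)·59 = 107.
Buyers' price falls by P* − Pb = 97 − 79 = 18; sellers' price rises by Ps − P* = 107 − 97 = 10.

Buyers gain £18 per unit; sellers gain £10 per unit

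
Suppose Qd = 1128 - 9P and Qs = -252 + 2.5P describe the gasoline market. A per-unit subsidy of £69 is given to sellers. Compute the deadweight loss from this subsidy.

Deadweight loss = £4657.5

Pre-subsidy: 1128 - 9P = -252 + 2.5P gives P* = 120, Q* = 48.
With the subsidy, sellers receive Ps = Pb + 69 for each unit, where Pb is the price buyers pay.
Supply in terms of Pb becomes Qs = -252 + 2.5(Pb + 69) = -79.5 + 2.5Pb. Setting this equal to demand: 1128 - 9Pb = -79.5 + 2.5Pb, so Pb = 105.
Sellers receive Ps = 105 + 69 = 174; Q' = 1128 − 9·105 = 183.
The subsidy expands output by 183 − 48 = 135 past the efficient level; on those units the gap between marginal cost and willingness to pay runs from 0 up to 69.
DWL = ½ × 69 × 135 = 4657.5.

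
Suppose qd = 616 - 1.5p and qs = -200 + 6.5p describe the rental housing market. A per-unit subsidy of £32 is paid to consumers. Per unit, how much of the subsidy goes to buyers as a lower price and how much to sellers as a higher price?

Pre-subsidy: 616 - 1.5p = -200 + 6.5p gives p* = 102, q* = 463.
With the rebate, buyers effectively pay pb = ps − 32, where ps is the price sellers receive.
Demand in terms of ps becomes qd = 616 − 1.5(ps − 32) = 664 - 1.5ps. Setting this equal to supply: 664 - 1.5ps = -200 + 6.5ps, so ps = 108.
Buyers pay pb = 108 − 32 = 76; q' = -200 + 6.5·108 = 502.
Buyers' price falls by p* − pb = 102 − 76 = 26; sellers' price rises by ps − p* = 108 − 102 = 6.

Buyers gain £26 per unit; sellers gain £6 per unit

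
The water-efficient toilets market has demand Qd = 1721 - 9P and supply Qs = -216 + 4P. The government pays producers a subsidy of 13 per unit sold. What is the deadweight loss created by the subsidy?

Pre-subsidy: 1721 - 9P = -216 + 4P gives P* = 149, Q* = 380.
With the subsidy, sellers receive Ps = Pb + 13 for each unit, where Pb is the price buyers pay.
Supply in terms of Pb becomes Qs = -216 + 4(Pb + 13) = -164 + 4Pb. Setting this equal to demand: 1721 - 9Pb = -164 + 4Pb, so Pb = 145.
Sellers receive Ps = 145 + 13 = 158; Q' = 1721 − 9·145 = 416.
The subsidy expands output by 416 − 380 = 36 past the efficient level; on those units the gap between marginal cost and willingness to pay runs from 0 up to 13.
DWL = ½ × 13 × 36 = 234.

Deadweight loss = 234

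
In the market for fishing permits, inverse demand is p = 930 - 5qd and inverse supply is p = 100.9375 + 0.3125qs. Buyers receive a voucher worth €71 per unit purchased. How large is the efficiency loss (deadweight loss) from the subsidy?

Deadweight loss = 40328/85

Pre-subsidy: 930 - 5q = 100.9375 + 0.3125q gives q* = 2653/17 and p* = 2545/17.
With the rebate, buyers effectively pay pb = ps − 71, where ps is the price sellers receive.
On the curves, pb = 930 - 5q and ps = 100.9375 + 0.3125q; the wedge ps − pb = 71 gives 100.9375 + 0.3125q − (930 - 5q) = 71, so q' = 14401/85.
Then pb = 930 − 5·(14401/85) = 1409/17 and ps = 100.9375 + 0.3125·(14401/85) = 2616/17.
The subsidy expands output by 14401/85 − 2653/17 = 1136/85 past the efficient level; on those units the gap between marginal cost and willingness to pay runs from 0 up to 71.
DWL = ½ × 71 × 1136/85 = 40328/85.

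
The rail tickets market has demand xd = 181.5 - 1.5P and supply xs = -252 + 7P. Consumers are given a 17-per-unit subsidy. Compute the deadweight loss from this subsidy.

Pre-subsidy: 181.5 - 1.5P = -252 + 7P gives P* = 51, x* = 105.
With the rebate, buyers effectively pay Pb = Ps − 17, where Ps is the price sellers receive.
Demand in terms of Ps becomes xd = 181.5 − 1.5(Ps − 17) = 207 - 1.5Ps. Setting this equal to supply: 207 - 1.5Ps = -252 + 7Ps, so Ps = 54.
Buyers pay Pb = 54 − 17 = 37; x' = -252 + 7·54 = 126.
The subsidy expands output by 126 − 105 = 21 past the efficient level; on those units the gap between marginal cost and willingness to pay runs from 0 up to 17.
DWL = ½ × 17 × 21 = 178.5.

Deadweight loss = 178.5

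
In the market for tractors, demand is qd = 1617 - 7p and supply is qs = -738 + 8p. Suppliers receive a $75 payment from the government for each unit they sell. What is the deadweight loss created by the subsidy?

Deadweight loss = $10500

Pre-subsidy: 1617 - 7p = -738 + 8p gives p* = 157, q* = 518.
With the subsidy, sellers receive ps = pb + 75 for each unit, where pb is the price buyers pay.
Supply in terms of pb becomes qs = -738 + 8(pb + 75) = -138 + 8pb. Setting this equal to demand: 1617 - 7pb = -138 + 8pb, so pb = 117.
Sellers receive ps = 117 + 75 = 192; q' = 1617 − 7·117 = 798.
The subsidy expands output by 798 − 518 = 280 past the efficient level; on those units the gap between marginal cost and willingness to pay runs from 0 up to 75.
DWL = ½ × 75 × 280 = 10500.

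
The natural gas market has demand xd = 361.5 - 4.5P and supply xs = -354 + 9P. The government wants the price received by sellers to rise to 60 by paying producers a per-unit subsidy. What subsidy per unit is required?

At a seller price of 60, quantity supplied is -354 + 9·60 = 186.
Buyers absorb 186 only when they pay Pb with 361.5 − 4.5·Pb = 186, i.e. Pb = 39.
s = Ps − Pb = 60 − 39 = 21.

Required subsidy s = 21 per unit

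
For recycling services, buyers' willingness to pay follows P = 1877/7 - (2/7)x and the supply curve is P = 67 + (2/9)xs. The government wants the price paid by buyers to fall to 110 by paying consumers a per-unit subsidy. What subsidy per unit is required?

Required subsidy s = 80 per unit

At a buyer price of 110, quantity demanded is 938.5 − 3.5·110 = 553.5.
Sellers supply 553.5 only when they receive Ps = 67 + (2/9)·553.5 = 190.
s = Ps − Pb = 190 − 110 = 80.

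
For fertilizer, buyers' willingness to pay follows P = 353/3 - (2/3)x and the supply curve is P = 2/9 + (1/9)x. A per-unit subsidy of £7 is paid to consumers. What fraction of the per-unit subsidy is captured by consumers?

Pre-subsidy: 353/3 - (2/3)x = 2/9 + (1/9)x gives x* = 151 and P* = 17.
With the rebate, buyers effectively pay Pb = Ps − 7, where Ps is the price sellers receive.
On the curves, Pb = 353/3 - (2/3)x and Ps = 2/9 + (1/9)x; the wedge Ps − Pb = 7 gives 2/9 + (1/9)x − (353/3 - (2/3)x) = 7, so x' = 160.
Then Pb = 353/3 − (2/3)·160 = 11 and Ps = 2/9 + (1/9)·160 = 18.
Buyers' price falls by P* − Pb = 17 − 11 = 6; sellers' price rises by Ps − P* = 18 − 17 = 1.
So consumers capture 6/7 = 6/7 of each unit of subsidy.

Consumer share = 6/7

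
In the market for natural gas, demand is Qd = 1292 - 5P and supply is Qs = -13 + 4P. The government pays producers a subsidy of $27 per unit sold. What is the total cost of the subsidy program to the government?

Government cost = $16929

Pre-subsidy: 1292 - 5P = -13 + 4P gives P* = 145, Q* = 567.
With the subsidy, sellers receive Ps = Pb + 27 for each unit, where Pb is the price buyers pay.
Supply in terms of Pb becomes Qs = -13 + 4(Pb + 27) = 95 + 4Pb. Setting this equal to demand: 1292 - 5Pb = 95 + 4Pb, so Pb = 133.
Sellers receive Ps = 133 + 27 = 160; Q' = 1292 − 5·133 = 627.
Government outlay = subsidy × quantity = 27 × 627 = 16929.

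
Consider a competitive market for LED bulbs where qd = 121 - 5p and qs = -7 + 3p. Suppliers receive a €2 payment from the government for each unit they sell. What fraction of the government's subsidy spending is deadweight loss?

DWL / government spending = 15/358

Pre-subsidy: 121 - 5p = -7 + 3p gives p* = 16, q* = 41.
With the subsidy, sellers receive ps = pb + 2 for each unit, where pb is the price buyers pay.
Supply in terms of pb becomes qs = -7 + 3(pb + 2) = -1 + 3pb. Setting this equal to demand: 121 - 5pb = -1 + 3pb, so pb = 15.25.
Sellers receive ps = 15.25 + 2 = 17.25; q' = 121 − 5·15.25 = 44.75.
ΔCS = ½(41 + 44.75)(16 − 15.25) = 32.15625; ΔPS = ½(41 + 44.75)(17.25 − 16) = 53.59375.
Government spending = 2 × 44.75 = 89.5.
DWL = ½ × 2 × (44.75 − 41) = 3.75; fraction = 3.75 / 89.5 = 15/358.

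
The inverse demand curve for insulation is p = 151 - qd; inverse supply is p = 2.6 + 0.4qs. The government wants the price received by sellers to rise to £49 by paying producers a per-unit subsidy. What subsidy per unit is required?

At a seller price of 49, quantity supplied is -6.5 + 2.5·49 = 116.
Buyers absorb 116 only when they pay pb = 151 − 1·116 = 35.
s = ps − pb = 49 − 35 = 14.

Required subsidy s = £14 per unit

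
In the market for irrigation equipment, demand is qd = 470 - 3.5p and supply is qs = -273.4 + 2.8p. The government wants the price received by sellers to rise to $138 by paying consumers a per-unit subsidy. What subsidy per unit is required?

At a seller price of 138, quantity supplied is -273.4 + 2.8·138 = 113.
Buyers absorb 113 only when they pay pb with 470 − 3.5·pb = 113, i.e. pb = 102.
s = ps − pb = 138 − 102 = 36.

Required subsidy s = $36 per unit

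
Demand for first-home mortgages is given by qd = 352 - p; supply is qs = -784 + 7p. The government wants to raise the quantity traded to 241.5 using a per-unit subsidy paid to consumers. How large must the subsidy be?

At q = 241.5, invert demand for the buyer price: pb = (352 − 241.5)/1 = 110.5; invert supply for the seller price: ps = (241.5 − (-784))/7 = 146.5.
The subsidy must fill the gap: s = ps − pb = 146.5 − 110.5 = 36.

Required subsidy s = 36 per unit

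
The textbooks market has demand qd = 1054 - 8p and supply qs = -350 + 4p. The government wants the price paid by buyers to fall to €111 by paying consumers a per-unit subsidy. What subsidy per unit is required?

At a buyer price of 111, quantity demanded is 1054 − 8·111 = 166.
Sellers supply 166 only when they receive ps with -350 + 4·ps = 166, i.e. ps = 129.
s = ps − pb = 129 − 111 = 18.

Required subsidy s = €18 per unit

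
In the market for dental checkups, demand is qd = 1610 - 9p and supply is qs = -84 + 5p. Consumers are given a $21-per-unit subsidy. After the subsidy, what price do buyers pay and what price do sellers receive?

Buyers pay $113.5; sellers receive $134.5

Pre-subsidy: 1610 - 9p = -84 + 5p gives p* = 121, q* = 521.
With the rebate, buyers effectively pay pb = ps − 21, where ps is the price sellers receive.
Demand in terms of ps becomes qd = 1610 − 9(ps − 21) = 1799 - 9ps. Setting this equal to supply: 1799 - 9ps = -84 + 5ps, so ps = 134.5.
Buyers pay pb = 134.5 − 21 = 113.5; q' = -84 + 5·134.5 = 588.5.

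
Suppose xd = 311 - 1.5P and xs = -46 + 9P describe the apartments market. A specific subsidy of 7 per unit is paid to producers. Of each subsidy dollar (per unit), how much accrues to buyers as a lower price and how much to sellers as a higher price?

Buyers gain 6 per unit; sellers gain 1 per unit

Pre-subsidy: 311 - 1.5P = -46 + 9P gives P* = 34, x* = 260.
With the subsidy, sellers receive Ps = Pb + 7 for each unit, where Pb is the price buyers pay.
Supply in terms of Pb becomes xs = -46 + 9(Pb + 7) = 17 + 9Pb. Setting this equal to demand: 311 - 1.5Pb = 17 + 9Pb, so Pb = 28.
Sellers receive Ps = 28 + 7 = 35; x' = 311 − 1.5·28 = 269.
Buyers' price falls by P* − Pb = 34 − 28 = 6; sellers' price rises by Ps − P* = 35 − 34 = 1.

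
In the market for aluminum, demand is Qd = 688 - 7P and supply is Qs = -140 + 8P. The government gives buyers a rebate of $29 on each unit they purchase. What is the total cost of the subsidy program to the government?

Pre-subsidy: 688 - 7P = -140 + 8P gives P* = 55.2, Q* = 301.6.
With the rebate, buyers effectively pay Pb = Ps − 29, where Ps is the price sellers receive.
Demand in terms of Ps becomes Qd = 688 − 7(Ps − 29) = 891 - 7Ps. Setting this equal to supply: 891 - 7Ps = -140 + 8Ps, so Ps = 1031/15.
Buyers pay Pb = 1031/15 − 29 = 596/15; Q' = -140 + 8·(1031/15) = 6148/15.
Government outlay = subsidy × quantity = 29 × 6148/15 = 178292/15.

Government cost = 178292/15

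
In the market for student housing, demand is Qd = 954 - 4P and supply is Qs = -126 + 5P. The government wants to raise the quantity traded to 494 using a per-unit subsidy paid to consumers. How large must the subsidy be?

At Q = 494, invert demand for the buyer price: Pb = (954 − 494)/4 = 115; invert supply for the seller price: Ps = (494 − (-126))/5 = 124.
The subsidy must fill the gap: s = Ps − Pb = 124 − 115 = 9.

Required subsidy s = 9 per unit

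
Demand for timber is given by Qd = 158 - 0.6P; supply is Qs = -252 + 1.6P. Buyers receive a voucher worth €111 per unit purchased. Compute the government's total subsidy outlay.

Government cost = 577644/55

Pre-subsidy: 158 - 0.6P = -252 + 1.6P gives P* = 2050/11, Q* = 508/11.
With the rebate, buyers effectively pay Pb = Ps − 111, where Ps is the price sellers receive.
Demand in terms of Ps becomes Qd = 158 − 0.6(Ps − 111) = 224.6 - 0.6Ps. Setting this equal to supply: 224.6 - 0.6Ps = -252 + 1.6Ps, so Ps = 2383/11.
Buyers pay Pb = 2383/11 − 111 = 1162/11; Q' = -252 + 1.6·(2383/11) = 5204/55.
Government outlay = subsidy × quantity = 111 × 5204/55 = 577644/55.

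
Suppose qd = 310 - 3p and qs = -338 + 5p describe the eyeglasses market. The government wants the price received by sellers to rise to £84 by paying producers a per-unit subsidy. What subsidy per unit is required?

At a seller price of 84, quantity supplied is -338 + 5·84 = 82.
Buyers absorb 82 only when they pay pb with 310 − 3·pb = 82, i.e. pb = 76.
s = ps − pb = 84 − 76 = 8.

Required subsidy s = £8 per unit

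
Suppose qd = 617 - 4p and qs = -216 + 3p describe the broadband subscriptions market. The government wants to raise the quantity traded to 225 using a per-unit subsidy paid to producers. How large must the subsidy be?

Required subsidy s = 49 per unit

At q = 225, invert demand for the buyer price: pb = (617 − 225)/4 = 98; invert supply for the seller price: ps = (225 − (-216))/3 = 147.
The subsidy must fill the gap: s = ps − pb = 147 − 98 = 49.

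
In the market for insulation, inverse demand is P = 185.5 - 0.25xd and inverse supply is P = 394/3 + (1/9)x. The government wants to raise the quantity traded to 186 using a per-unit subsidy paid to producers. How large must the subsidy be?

Required subsidy s = 13 per unit

At x = 186, from the demand curve buyers pay Pb = 185.5 − 0.25·186 = 139; from the supply curve sellers need Ps = 394/3 + (1/9)·186 = 152.
The subsidy must fill the gap: s = Ps − Pb = 152 − 139 = 13.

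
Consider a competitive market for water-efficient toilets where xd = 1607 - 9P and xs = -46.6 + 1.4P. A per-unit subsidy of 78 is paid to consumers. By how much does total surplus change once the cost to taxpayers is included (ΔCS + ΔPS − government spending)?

Net change in total surplus = -3685.5

Pre-subsidy: 1607 - 9P = -46.6 + 1.4P gives P* = 159, x* = 176.
With the rebate, buyers effectively pay Pb = Ps − 78, where Ps is the price sellers receive.
Demand in terms of Ps becomes xd = 1607 − 9(Ps − 78) = 2309 - 9Ps. Setting this equal to supply: 2309 - 9Ps = -46.6 + 1.4Ps, so Ps = 226.5.
Buyers pay Pb = 226.5 − 78 = 148.5; x' = -46.6 + 1.4·226.5 = 270.5.
ΔCS = ½(176 + 270.5)(159 − 148.5) = 2344.125; ΔPS = ½(176 + 270.5)(226.5 − 159) = 15069.375.
Government spending = 78 × 270.5 = 21099.
Net change = 2344.125 + 15069.375 − 21099 = -3685.5. The loss equals the DWL triangle ½·78·94.5.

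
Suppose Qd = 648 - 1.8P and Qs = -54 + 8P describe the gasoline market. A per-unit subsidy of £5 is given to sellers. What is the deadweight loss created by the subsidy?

Pre-subsidy: 648 - 1.8P = -54 + 8P gives P* = 3510/49, Q* = 25434/49.
With the subsidy, sellers receive Ps = Pb + 5 for each unit, where Pb is the price buyers pay.
Supply in terms of Pb becomes Qs = -54 + 8(Pb + 5) = -14 + 8Pb. Setting this equal to demand: 648 - 1.8Pb = -14 + 8Pb, so Pb = 3310/49.
Sellers receive Ps = 3310/49 + 5 = 3555/49; Q' = 648 − 1.8·(3310/49) = 25794/49.
The subsidy expands output by 25794/49 − 25434/49 = 360/49 past the efficient level; on those units the gap between marginal cost and willingness to pay runs from 0 up to 5.
DWL = ½ × 5 × 360/49 = 900/49.

Deadweight loss = 900/49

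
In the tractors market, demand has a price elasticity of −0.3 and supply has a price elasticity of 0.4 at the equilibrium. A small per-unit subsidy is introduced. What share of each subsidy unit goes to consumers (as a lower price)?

Consumer share = 4/7

For a small subsidy around the equilibrium, the benefit split depends on the relative slopes, which at a point are proportional to the elasticities.
Buyer share = εs/(εs + |εd|) = 0.4/(0.4 + 0.3) = 4/7; seller share = |εd|/(εs + |εd|) = 3/7.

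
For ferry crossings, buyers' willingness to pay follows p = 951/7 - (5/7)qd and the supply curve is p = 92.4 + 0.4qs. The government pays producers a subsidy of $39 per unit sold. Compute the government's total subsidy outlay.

Government cost = $2886

Pre-subsidy: 951/7 - (5/7)q = 92.4 + 0.4q gives q* = 39 and p* = 108.
With the subsidy, sellers receive ps = pb + 39 for each unit, where pb is the price buyers pay.
On the curves, pb = 951/7 - (5/7)q and ps = 92.4 + 0.4q; the wedge ps − pb = 39 gives 92.4 + 0.4q − (951/7 - (5/7)q) = 39, so q' = 74.
Then pb = 951/7 − (5/7)·74 = 83 and ps = 92.4 + 0.4·74 = 122.
Government outlay = subsidy × quantity = 39 × 74 = 2886.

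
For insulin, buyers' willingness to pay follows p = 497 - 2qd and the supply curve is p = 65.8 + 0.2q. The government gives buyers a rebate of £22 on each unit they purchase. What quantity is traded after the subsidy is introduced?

Pre-subsidy: 497 - 2q = 65.8 + 0.2q gives q* = 196 and p* = 105.
With the rebate, buyers effectively pay pb = ps − 22, where ps is the price sellers receive.
On the curves, pb = 497 - 2q and ps = 65.8 + 0.2q; the wedge ps − pb = 22 gives 65.8 + 0.2q − (497 - 2q) = 22, so q' = 206.
Then pb = 497 − 2·206 = 85 and ps = 65.8 + 0.2·206 = 107.

q' = 206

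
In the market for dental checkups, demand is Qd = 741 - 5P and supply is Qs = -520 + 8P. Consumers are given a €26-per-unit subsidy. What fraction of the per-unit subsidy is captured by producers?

Pre-subsidy: 741 - 5P = -520 + 8P gives P* = 97, Q* = 256.
With the rebate, buyers effectively pay Pb = Ps − 26, where Ps is the price sellers receive.
Demand in terms of Ps becomes Qd = 741 − 5(Ps − 26) = 871 - 5Ps. Setting this equal to supply: 871 - 5Ps = -520 + 8Ps, so Ps = 107.
Buyers pay Pb = 107 − 26 = 81; Q' = -520 + 8·107 = 336.
Buyers' price falls by P* − Pb = 97 − 81 = 16; sellers' price rises by Ps − P* = 107 − 97 = 10.
So producers capture 10/26 = 5/13 of each unit of subsidy.

Producer share = 5/13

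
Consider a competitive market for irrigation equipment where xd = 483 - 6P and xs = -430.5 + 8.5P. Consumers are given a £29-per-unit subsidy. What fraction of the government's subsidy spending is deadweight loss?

DWL / government spending = 17/69

Pre-subsidy: 483 - 6P = -430.5 + 8.5P gives P* = 63, x* = 105.
With the rebate, buyers effectively pay Pb = Ps − 29, where Ps is the price sellers receive.
Demand in terms of Ps becomes xd = 483 − 6(Ps − 29) = 657 - 6Ps. Setting this equal to supply: 657 - 6Ps = -430.5 + 8.5Ps, so Ps = 75.
Buyers pay Pb = 75 − 29 = 46; x' = -430.5 + 8.5·75 = 207.
ΔCS = ½(105 + 207)(63 − 46) = 2652; ΔPS = ½(105 + 207)(75 − 63) = 1872.
Government spending = 29 × 207 = 6003.
DWL = ½ × 29 × (207 − 105) = 1479; fraction = 1479 / 6003 = 17/69.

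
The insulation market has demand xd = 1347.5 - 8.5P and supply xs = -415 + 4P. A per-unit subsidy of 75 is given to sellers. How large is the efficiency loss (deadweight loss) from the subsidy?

Deadweight loss = 7650

Pre-subsidy: 1347.5 - 8.5P = -415 + 4P gives P* = 141, x* = 149.
With the subsidy, sellers receive Ps = Pb + 75 for each unit, where Pb is the price buyers pay.
Supply in terms of Pb becomes xs = -415 + 4(Pb + 75) = -115 + 4Pb. Setting this equal to demand: 1347.5 - 8.5Pb = -115 + 4Pb, so Pb = 117.
Sellers receive Ps = 117 + 75 = 192; x' = 1347.5 − 8.5·117 = 353.
The subsidy expands output by 353 − 149 = 204 past the efficient level; on those units the gap between marginal cost and willingness to pay runs from 0 up to 75.
DWL = ½ × 75 × 204 = 7650.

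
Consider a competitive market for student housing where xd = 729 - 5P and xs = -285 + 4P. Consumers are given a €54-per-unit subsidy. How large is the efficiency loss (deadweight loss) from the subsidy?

Pre-subsidy: 729 - 5P = -285 + 4P gives P* = 338/3, x* = 497/3.
With the rebate, buyers effectively pay Pb = Ps − 54, where Ps is the price sellers receive.
Demand in terms of Ps becomes xd = 729 − 5(Ps − 54) = 999 - 5Ps. Setting this equal to supply: 999 - 5Ps = -285 + 4Ps, so Ps = 428/3.
Buyers pay Pb = 428/3 − 54 = 266/3; x' = -285 + 4·(428/3) = 857/3.
The subsidy expands output by 857/3 − 497/3 = 120 past the efficient level; on those units the gap between marginal cost and willingness to pay runs from 0 up to 54.
DWL = ½ × 54 × 120 = 3240.

Deadweight loss = €3240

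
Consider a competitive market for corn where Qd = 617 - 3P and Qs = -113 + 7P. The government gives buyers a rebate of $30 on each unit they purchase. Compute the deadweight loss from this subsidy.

Deadweight loss = $945

Pre-subsidy: 617 - 3P = -113 + 7P gives P* = 73, Q* = 398.
With the rebate, buyers effectively pay Pb = Ps − 30, where Ps is the price sellers receive.
Demand in terms of Ps becomes Qd = 617 − 3(Ps − 30) = 707 - 3Ps. Setting this equal to supply: 707 - 3Ps = -113 + 7Ps, so Ps = 82.
Buyers pay Pb = 82 − 30 = 52; Q' = -113 + 7·82 = 461.
The subsidy expands output by 461 − 398 = 63 past the efficient level; on those units the gap between marginal cost and willingness to pay runs from 0 up to 30.
DWL = ½ × 30 × 63 = 945.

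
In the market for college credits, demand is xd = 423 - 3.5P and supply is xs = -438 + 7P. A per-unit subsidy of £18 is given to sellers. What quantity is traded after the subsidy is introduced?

Pre-subsidy: 423 - 3.5P = -438 + 7P gives P* = 82, x* = 136.
With the subsidy, sellers receive Ps = Pb + 18 for each unit, where Pb is the price buyers pay.
Supply in terms of Pb becomes xs = -438 + 7(Pb + 18) = -312 + 7Pb. Setting this equal to demand: 423 - 3.5Pb = -312 + 7Pb, so Pb = 70.
Sellers receive Ps = 70 + 18 = 88; x' = 423 − 3.5·70 = 178.

x' = 178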